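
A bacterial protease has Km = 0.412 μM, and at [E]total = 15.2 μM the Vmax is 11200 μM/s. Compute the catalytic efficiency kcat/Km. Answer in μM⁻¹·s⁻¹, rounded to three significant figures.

kcat = Vmax/[E]total = 11200/15.2 = 737 s⁻¹.
kcat/Km = 737/0.412 = 1790 μM⁻¹·s⁻¹.

1790 μM⁻¹·s⁻¹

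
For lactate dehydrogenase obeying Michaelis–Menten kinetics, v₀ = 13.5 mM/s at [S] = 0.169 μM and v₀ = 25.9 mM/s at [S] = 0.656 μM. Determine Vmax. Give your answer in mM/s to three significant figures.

In reciprocal form, 1/v = (Km/Vmax)·(1/[S]) + 1/Vmax. The two points give (1/[S], 1/v) = (5.917, 0.07407) and (1.524, 0.03861).
Slope = (0.07407 − 0.03861)/(5.917 − 1.524) = 0.008073; intercept = 0.07407 − 0.008073×5.917 = 0.02630.
Vmax = 1/intercept = 38.0 mM/s; Km = slope × Vmax = 0.008073 × 38.0 = 0.307 μM.

38.0 mM/s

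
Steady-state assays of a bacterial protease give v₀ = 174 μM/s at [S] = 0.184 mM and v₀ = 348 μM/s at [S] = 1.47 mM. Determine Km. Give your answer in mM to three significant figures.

From v = Vmax[S]/(Km+[S]), each point gives Vmax = v(Km+[S])/[S].
Equating: 174(Km+0.184)/0.184 = 348(Km+1.47)/1.47.
945.7·Km + 174 = 236.7·Km + 348, so (945.7 − 236.7)·Km = 348 − 174.
Km = 174.0/708.9 = 0.245 mM; then Vmax = 174(0.245+0.184)/0.184 = 406 μM/s.

0.245 mM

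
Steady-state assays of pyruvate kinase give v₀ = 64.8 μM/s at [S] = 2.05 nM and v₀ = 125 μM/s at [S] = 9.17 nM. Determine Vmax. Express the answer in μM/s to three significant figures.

In reciprocal form, 1/v = (Km/Vmax)·(1/[S]) + 1/Vmax. The two points give (1/[S], 1/v) = (0.4878, 0.01543) and (0.1091, 0.008000).
Slope = (0.01543 − 0.008000)/(0.4878 − 0.1091) = 0.01962; intercept = 0.01543 − 0.01962×0.4878 = 0.005860.
Vmax = 1/intercept = 171 μM/s; Km = slope × Vmax = 0.01962 × 171 = 3.35 nM.

171 μM/s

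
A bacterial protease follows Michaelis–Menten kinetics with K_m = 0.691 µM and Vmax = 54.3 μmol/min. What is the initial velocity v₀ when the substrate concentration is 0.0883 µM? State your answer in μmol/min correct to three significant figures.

6.15 μmol/min

v = Vmax·[S]/(Km + [S]) = 54.3 × 0.0883 / (0.691 + 0.0883)
  = 4.795 / 0.7793 = 6.15 μmol/min.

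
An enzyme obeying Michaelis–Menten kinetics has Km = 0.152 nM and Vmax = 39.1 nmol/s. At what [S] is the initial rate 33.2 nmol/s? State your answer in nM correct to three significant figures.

Rearranging v = Vmax[S]/(Km+[S]) gives [S] = Km·v/(Vmax − v).
[S] = 0.152 × 33.2 / (39.1 − 33.2) = 5.046/5.900 = 0.855 nM.

0.855 nM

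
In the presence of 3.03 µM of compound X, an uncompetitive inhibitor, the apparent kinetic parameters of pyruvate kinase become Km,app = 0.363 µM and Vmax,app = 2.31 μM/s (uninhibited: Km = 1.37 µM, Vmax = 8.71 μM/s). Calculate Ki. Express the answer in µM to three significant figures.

Uncompetitive: Vmax,app = Vmax/α (and Km,app = Km/α) with α = 1 + [I]/Ki.
α = Vmax/Vmax,app = 8.71/2.31 = 3.771.
Since α = 1 + [I]/Ki, [I]/Ki = 3.771 − 1 = 2.771 and Ki = 3.03/2.771 = 1.09 µM.

1.09 µM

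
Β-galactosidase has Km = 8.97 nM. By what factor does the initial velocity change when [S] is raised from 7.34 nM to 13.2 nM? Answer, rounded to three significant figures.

1.32

Since Vmax cancels, v₂/v₁ = [S]₂(Km+[S]₁) / [S]₁(Km+[S]₂).
= 13.2×(8.97+7.34) / (7.34×(8.97+13.2)) = 215.3/162.7 = 1.32.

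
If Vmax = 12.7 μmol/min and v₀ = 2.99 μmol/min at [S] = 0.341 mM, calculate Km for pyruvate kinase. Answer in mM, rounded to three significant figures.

1.11 mM

From v = Vmax[S]/(Km+[S]), Km = [S](Vmax − v)/v.
Km = 0.341 × (12.7 − 2.99) / 2.99 = 3.311/2.99 = 1.11 mM.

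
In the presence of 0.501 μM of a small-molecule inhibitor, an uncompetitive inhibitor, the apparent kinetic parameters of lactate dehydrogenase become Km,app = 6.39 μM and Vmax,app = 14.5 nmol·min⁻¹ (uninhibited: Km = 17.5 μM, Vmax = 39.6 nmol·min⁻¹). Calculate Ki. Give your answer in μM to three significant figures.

0.289 μM

Uncompetitive: Vmax,app = Vmax/α (and Km,app = Km/α) with α = 1 + [I]/Ki.
α = Vmax/Vmax,app = 39.6/14.5 = 2.731.
Ki = [I]/(α − 1) = 0.501/1.731 = 0.289 μM.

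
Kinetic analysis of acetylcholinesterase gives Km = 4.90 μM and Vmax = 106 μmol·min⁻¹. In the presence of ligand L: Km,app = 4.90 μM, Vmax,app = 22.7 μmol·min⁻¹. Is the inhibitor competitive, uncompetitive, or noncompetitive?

Vmax decreases (106 → 22.7 μmol·min⁻¹) while Km is unchanged — pure noncompetitive inhibition.

noncompetitive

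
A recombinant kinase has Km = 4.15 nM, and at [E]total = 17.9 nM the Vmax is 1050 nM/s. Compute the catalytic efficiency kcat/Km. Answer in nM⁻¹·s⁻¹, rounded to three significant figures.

14.1 nM⁻¹·s⁻¹

kcat = Vmax/[E]total = 1050/17.9 = 58.7 s⁻¹.
kcat/Km = 58.7/4.15 = 14.1 nM⁻¹·s⁻¹.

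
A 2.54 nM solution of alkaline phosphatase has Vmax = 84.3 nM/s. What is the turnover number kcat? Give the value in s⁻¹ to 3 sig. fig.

33.2 s⁻¹

kcat = Vmax/[E]total = 84.3 nM/s / 2.54 nM = 33.2 s⁻¹.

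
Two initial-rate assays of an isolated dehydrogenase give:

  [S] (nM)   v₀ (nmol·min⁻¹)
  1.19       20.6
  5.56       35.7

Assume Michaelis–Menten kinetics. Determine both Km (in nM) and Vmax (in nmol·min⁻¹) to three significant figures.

From v = Vmax[S]/(Km+[S]), each point gives Vmax = v(Km+[S])/[S].
Equating: 20.6(Km+1.19)/1.19 = 35.7(Km+5.56)/5.56.
17.31·Km + 20.6 = 6.421·Km + 35.7, so (17.31 − 6.421)·Km = 35.7 − 20.6.
Km = 15.10/10.89 = 1.39 nM; then Vmax = 20.6(1.39+1.19)/1.19 = 44.6 nmol·min⁻¹.

Km = 1.39 nM; Vmax = 44.6 nmol·min⁻¹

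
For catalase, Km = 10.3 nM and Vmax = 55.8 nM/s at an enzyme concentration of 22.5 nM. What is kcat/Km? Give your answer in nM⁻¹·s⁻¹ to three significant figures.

kcat = Vmax/[E]total = 55.8/22.5 = 2.48 s⁻¹.
kcat/Km = 2.48/10.3 = 0.241 nM⁻¹·s⁻¹.

0.241 nM⁻¹·s⁻¹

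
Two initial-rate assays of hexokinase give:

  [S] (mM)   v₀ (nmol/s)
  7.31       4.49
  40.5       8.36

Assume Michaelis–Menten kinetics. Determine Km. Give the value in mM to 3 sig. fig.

9.49 mM

From v = Vmax[S]/(Km+[S]), each point gives Vmax = v(Km+[S])/[S].
Equating: 4.49(Km+7.31)/7.31 = 8.36(Km+40.5)/40.5.
0.6142·Km + 4.49 = 0.2064·Km + 8.36, so (0.6142 − 0.2064)·Km = 8.36 − 4.49.
Km = 3.870/0.4078 = 9.49 mM; then Vmax = 4.49(9.49+7.31)/7.31 = 10.3 nmol/s.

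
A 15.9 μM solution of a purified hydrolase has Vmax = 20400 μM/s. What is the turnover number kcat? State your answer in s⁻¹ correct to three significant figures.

kcat = Vmax/[E]total = 20400 μM/s / 15.9 μM = 1280 s⁻¹.

1280 s⁻¹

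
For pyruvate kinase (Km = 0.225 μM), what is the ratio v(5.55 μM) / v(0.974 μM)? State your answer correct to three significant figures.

1.18

Since Vmax cancels, v₂/v₁ = [S]₂(Km+[S]₁) / [S]₁(Km+[S]₂).
= 5.55×(0.225+0.974) / (0.974×(0.225+5.55)) = 6.654/5.625 = 1.18.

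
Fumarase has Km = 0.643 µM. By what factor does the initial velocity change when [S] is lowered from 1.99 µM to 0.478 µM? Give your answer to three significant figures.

0.564

The fractional saturations are [S]/(Km+[S]) = 1.99/2.633 = 0.7558 and 0.478/1.121 = 0.4264.
v₂/v₁ is just their ratio: 0.4264/0.7558 = 0.564.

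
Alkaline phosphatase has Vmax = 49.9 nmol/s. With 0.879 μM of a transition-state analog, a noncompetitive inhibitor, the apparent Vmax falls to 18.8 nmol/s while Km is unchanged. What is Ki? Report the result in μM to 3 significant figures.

Noncompetitive: Vmax,app = Vmax/α with α = 1 + [I]/Ki.
α = Vmax/Vmax,app = 49.9/18.8 = 2.654.
Ki = [I]/(α − 1) = 0.879/1.654 = 0.531 μM.

0.531 μM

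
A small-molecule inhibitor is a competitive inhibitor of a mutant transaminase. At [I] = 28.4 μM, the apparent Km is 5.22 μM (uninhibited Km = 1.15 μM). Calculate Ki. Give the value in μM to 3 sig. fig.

8.02 μM

Competitive: Km,app = α·Km with α = 1 + [I]/Ki.
α = Km,app/Km = 5.22/1.15 = 4.539.
Ki = [I]/(α − 1) = 28.4/3.539 = 8.02 μM.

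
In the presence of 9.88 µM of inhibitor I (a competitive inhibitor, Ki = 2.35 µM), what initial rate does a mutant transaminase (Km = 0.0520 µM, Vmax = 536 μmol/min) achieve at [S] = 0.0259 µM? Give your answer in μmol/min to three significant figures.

With α = 1 + [I]/Ki = 1 + 9.88/2.35 = 5.204, the competitive rate law is v = Vmax[S] / (αKm + [S]).
v = 536×0.0259 / (5.204×0.0520 + 0.0259) = 13.88/0.2965 = 46.8 μmol/min.

46.8 μmol/min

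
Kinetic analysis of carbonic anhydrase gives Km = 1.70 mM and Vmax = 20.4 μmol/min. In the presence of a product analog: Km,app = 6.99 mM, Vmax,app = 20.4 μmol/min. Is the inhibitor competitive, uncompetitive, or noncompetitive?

Km increases (1.70 → 6.99 mM) while Vmax is unchanged — the hallmark of competitive inhibition.

competitive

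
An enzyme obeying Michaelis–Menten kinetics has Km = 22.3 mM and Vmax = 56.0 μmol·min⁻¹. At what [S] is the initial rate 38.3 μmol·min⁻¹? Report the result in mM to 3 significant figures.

48.3 mM

The required fractional saturation is v/Vmax = 38.3/56.0 = 0.6839.
Then [S]/(Km+[S]) = 0.6839 ⇒ [S] = 22.3 × 0.6839/(1 − 0.6839) = 48.3 mM.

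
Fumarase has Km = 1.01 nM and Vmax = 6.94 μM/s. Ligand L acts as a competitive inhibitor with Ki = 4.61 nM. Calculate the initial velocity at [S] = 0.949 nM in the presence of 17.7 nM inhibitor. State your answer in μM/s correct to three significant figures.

1.13 μM/s

α = 1 + [I]/Ki = 1 + 17.7/4.61 = 4.839.
For a competitive inhibitor, Vmax is unchanged and the apparent Km becomes α·Km: Km,app = 4.89 nM, Vmax,app = 6.94 μM/s.
v = Vmax,app·[S]/(Km,app + [S]) = 6.94 × 0.949/(4.89 + 0.949) = 1.13 μM/s.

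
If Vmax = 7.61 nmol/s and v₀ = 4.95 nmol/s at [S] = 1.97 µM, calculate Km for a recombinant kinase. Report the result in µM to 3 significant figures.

1.06 µM

From v = Vmax[S]/(Km+[S]), Km = [S](Vmax − v)/v.
Km = 1.97 × (7.61 − 4.95) / 4.95 = 5.240/4.95 = 1.06 µM.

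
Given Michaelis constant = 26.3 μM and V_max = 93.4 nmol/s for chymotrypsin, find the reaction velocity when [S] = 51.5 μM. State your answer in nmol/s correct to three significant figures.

61.8 nmol/s

v = Vmax·[S]/(Km + [S]) = 93.4 × 51.5 / (26.3 + 51.5)
  = 4810 / 77.80 = 61.8 nmol/s.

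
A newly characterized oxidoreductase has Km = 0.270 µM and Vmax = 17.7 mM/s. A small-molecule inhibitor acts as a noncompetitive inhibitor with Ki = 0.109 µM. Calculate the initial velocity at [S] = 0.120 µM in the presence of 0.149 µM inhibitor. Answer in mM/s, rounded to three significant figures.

2.30 mM/s

With α = 1 + [I]/Ki = 1 + 0.149/0.109 = 2.367, the noncompetitive rate law is v = (Vmax/α)·[S] / (Km + [S]).
v = (17.7/2.367)×0.120 / (0.270 + 0.120) = 0.8973/0.3900 = 2.30 mM/s.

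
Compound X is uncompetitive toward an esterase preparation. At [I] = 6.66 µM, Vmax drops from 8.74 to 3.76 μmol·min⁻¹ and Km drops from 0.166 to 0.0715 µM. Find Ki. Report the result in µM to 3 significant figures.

5.03 µM

Uncompetitive: Vmax,app = Vmax/α (and Km,app = Km/α) with α = 1 + [I]/Ki.
α = Vmax/Vmax,app = 8.74/3.76 = 2.324.
Ki = [I]/(α − 1) = 6.66/1.324 = 5.03 µM.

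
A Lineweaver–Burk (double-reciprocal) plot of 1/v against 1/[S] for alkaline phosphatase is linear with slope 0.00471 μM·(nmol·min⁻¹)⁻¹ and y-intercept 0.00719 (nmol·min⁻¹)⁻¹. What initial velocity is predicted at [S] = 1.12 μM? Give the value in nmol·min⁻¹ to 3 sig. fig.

87.8 nmol·min⁻¹

The y-intercept is 1/Vmax, so Vmax = 1/0.00719 = 139 nmol·min⁻¹.
The slope is Km/Vmax, so Km = 0.00471 × 139 = 0.655 μM.
Then v = 139 × 1.12/(0.655 + 1.12) = 87.8 nmol·min⁻¹.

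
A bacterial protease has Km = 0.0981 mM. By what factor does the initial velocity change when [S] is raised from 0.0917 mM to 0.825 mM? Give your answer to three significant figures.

Since Vmax cancels, v₂/v₁ = [S]₂(Km+[S]₁) / [S]₁(Km+[S]₂).
= 0.825×(0.0981+0.0917) / (0.0917×(0.0981+0.825)) = 0.1566/0.08465 = 1.85.

1.85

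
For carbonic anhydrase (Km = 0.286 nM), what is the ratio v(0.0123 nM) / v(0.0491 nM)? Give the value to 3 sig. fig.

0.281

The fractional saturations are [S]/(Km+[S]) = 0.0491/0.3351 = 0.1465 and 0.0123/0.2983 = 0.04123.
v₂/v₁ is just their ratio: 0.04123/0.1465 = 0.281.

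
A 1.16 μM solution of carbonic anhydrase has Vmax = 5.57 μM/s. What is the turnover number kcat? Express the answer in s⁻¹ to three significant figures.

4.80 s⁻¹

kcat = Vmax/[E]total = 5.57 μM/s / 1.16 μM = 4.80 s⁻¹.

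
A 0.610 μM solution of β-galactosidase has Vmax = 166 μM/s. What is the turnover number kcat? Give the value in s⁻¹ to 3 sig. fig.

kcat = Vmax/[E]total = 166 μM/s / 0.610 μM = 272 s⁻¹.

272 s⁻¹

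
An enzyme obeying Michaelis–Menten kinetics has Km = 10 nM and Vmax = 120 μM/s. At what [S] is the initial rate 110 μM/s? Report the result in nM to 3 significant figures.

110 nM

The required fractional saturation is v/Vmax = 110/120 = 0.9167.
Then [S]/(Km+[S]) = 0.9167 ⇒ [S] = 10 × 0.9167/(1 − 0.9167) = 110 nM.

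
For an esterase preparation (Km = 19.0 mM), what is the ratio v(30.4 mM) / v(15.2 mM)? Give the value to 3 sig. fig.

1.38

The fractional saturations are [S]/(Km+[S]) = 15.2/34.20 = 0.4444 and 30.4/49.40 = 0.6154.
v₂/v₁ is just their ratio: 0.6154/0.4444 = 1.38.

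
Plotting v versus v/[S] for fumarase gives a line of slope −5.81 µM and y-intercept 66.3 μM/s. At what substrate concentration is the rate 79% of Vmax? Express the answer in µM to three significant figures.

21.9 µM

The Eadie–Hofstee slope gives Km = 5.81 µM (slope = −Km).
v/Vmax = [S]/(Km+[S]) = 0.79 ⇒ [S] = Km·0.79/(1−0.79) = 5.81 × 3.762 = 21.9 µM.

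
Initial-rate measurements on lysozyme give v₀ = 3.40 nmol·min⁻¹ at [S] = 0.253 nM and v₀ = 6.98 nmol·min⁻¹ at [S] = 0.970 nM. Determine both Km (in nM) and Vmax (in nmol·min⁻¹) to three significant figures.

Km = 0.573 nM; Vmax = 11.1 nmol·min⁻¹

From v = Vmax[S]/(Km+[S]), each point gives Vmax = v(Km+[S])/[S].
Equating: 3.40(Km+0.253)/0.253 = 6.98(Km+0.970)/0.970.
13.44·Km + 3.40 = 7.196·Km + 6.98, so (13.44 − 7.196)·Km = 6.98 − 3.40.
Km = 3.580/6.243 = 0.573 nM; then Vmax = 3.40(0.573+0.253)/0.253 = 11.1 nmol·min⁻¹.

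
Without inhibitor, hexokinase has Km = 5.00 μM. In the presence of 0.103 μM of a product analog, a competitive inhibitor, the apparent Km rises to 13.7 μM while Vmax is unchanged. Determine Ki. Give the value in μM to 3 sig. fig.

Competitive: Km,app = α·Km with α = 1 + [I]/Ki.
α = Km,app/Km = 13.7/5.00 = 2.740.
Ki = [I]/(α − 1) = 0.103/1.740 = 0.0592 μM.

0.0592 μM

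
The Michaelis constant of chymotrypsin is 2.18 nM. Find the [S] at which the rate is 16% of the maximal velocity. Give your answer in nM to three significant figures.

v/Vmax = [S]/(Km+[S]) = 0.16, so [S] = Km·0.16/(1 − 0.16) = 2.18 × 0.1905.
[S] = 0.415 nM.

0.415 nM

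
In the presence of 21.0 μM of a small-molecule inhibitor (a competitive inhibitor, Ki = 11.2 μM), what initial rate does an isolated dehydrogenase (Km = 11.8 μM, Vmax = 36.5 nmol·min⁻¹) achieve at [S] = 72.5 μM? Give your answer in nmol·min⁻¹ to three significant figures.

With α = 1 + [I]/Ki = 1 + 21.0/11.2 = 2.875, the competitive rate law is v = Vmax[S] / (αKm + [S]).
v = 36.5×72.5 / (2.875×11.8 + 72.5) = 2646/106.4 = 24.9 nmol·min⁻¹.

24.9 nmol·min⁻¹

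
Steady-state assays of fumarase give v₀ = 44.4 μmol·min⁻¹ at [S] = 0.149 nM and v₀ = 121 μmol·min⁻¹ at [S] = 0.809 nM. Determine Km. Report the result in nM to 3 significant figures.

0.516 nM

In reciprocal form, 1/v = (Km/Vmax)·(1/[S]) + 1/Vmax. The two points give (1/[S], 1/v) = (6.711, 0.02252) and (1.236, 0.008264).
Slope = (0.02252 − 0.008264)/(6.711 − 1.236) = 0.002604; intercept = 0.02252 − 0.002604×6.711 = 0.005046.
Vmax = 1/intercept = 198 μmol·min⁻¹; Km = slope × Vmax = 0.002604 × 198 = 0.516 nM.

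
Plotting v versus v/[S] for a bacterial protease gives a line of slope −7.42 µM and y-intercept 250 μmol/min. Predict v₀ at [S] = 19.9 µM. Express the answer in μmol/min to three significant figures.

182 μmol/min

In the Eadie–Hofstee form v = Vmax − Km·(v/[S]), the slope is −Km and the intercept is Vmax, so Km = 7.42 µM and Vmax = 250 μmol/min.
v = 250 × 19.9/(7.42 + 19.9) = 182 μmol/min.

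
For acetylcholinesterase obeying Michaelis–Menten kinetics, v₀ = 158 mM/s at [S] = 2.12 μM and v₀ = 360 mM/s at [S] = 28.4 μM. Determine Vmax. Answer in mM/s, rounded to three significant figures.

401 mM/s

From v = Vmax[S]/(Km+[S]), each point gives Vmax = v(Km+[S])/[S].
Equating: 158(Km+2.12)/2.12 = 360(Km+28.4)/28.4.
74.53·Km + 158 = 12.68·Km + 360, so (74.53 − 12.68)·Km = 360 − 158.
Km = 202.0/61.85 = 3.27 μM; then Vmax = 158(3.27+2.12)/2.12 = 401 mM/s.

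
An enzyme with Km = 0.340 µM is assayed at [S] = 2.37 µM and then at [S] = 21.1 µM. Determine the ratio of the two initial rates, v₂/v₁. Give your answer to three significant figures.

Since Vmax cancels, v₂/v₁ = [S]₂(Km+[S]₁) / [S]₁(Km+[S]₂).
= 21.1×(0.340+2.37) / (2.37×(0.340+21.1)) = 57.18/50.81 = 1.13.

1.13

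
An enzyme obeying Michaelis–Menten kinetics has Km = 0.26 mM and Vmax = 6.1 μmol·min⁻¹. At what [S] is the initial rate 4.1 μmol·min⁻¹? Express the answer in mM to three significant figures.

0.533 mM

The required fractional saturation is v/Vmax = 4.1/6.1 = 0.6721.
Then [S]/(Km+[S]) = 0.6721 ⇒ [S] = 0.26 × 0.6721/(1 − 0.6721) = 0.533 mM.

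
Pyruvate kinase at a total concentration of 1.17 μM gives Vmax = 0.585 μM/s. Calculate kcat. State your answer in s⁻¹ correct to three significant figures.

kcat = Vmax/[E]total = 0.585 μM/s / 1.17 μM = 0.500 s⁻¹.

0.500 s⁻¹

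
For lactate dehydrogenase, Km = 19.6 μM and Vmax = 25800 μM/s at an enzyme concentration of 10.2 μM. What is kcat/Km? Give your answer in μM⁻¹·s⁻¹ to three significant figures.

kcat = Vmax/[E]total = 25800/10.2 = 2530 s⁻¹.
kcat/Km = 2530/19.6 = 129 μM⁻¹·s⁻¹.

129 μM⁻¹·s⁻¹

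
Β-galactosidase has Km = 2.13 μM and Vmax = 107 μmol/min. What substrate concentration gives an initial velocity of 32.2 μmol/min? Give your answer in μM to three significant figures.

Rearranging v = Vmax[S]/(Km+[S]) gives [S] = Km·v/(Vmax − v).
[S] = 2.13 × 32.2 / (107 − 32.2) = 68.59/74.80 = 0.917 μM.

0.917 μM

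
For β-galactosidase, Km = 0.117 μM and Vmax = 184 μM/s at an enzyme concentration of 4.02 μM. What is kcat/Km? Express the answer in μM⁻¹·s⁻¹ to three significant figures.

kcat = Vmax/[E]total = 184/4.02 = 45.8 s⁻¹.
kcat/Km = 45.8/0.117 = 391 μM⁻¹·s⁻¹.

391 μM⁻¹·s⁻¹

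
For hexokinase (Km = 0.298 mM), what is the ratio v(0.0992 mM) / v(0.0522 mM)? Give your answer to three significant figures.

Since Vmax cancels, v₂/v₁ = [S]₂(Km+[S]₁) / [S]₁(Km+[S]₂).
= 0.0992×(0.298+0.0522) / (0.0522×(0.298+0.0992)) = 0.03474/0.02073 = 1.68.

1.68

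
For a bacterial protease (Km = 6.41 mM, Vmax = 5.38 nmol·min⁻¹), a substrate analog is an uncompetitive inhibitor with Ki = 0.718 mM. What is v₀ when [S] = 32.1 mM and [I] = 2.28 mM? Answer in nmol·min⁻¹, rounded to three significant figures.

With α = 1 + [I]/Ki = 1 + 2.28/0.718 = 4.175, the uncompetitive rate law is v = (Vmax/α)·[S] / (Km/α + [S]).
v = (5.38/4.175)×32.1 / (6.41/4.175 + 32.1) = 41.36/33.64 = 1.23 nmol·min⁻¹.

1.23 nmol·min⁻¹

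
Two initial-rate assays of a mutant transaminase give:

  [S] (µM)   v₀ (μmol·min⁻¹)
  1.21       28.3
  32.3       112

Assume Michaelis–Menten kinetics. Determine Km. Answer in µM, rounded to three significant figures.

4.20 µM

From v = Vmax[S]/(Km+[S]), each point gives Vmax = v(Km+[S])/[S].
Equating: 28.3(Km+1.21)/1.21 = 112(Km+32.3)/32.3.
23.39·Km + 28.3 = 3.467·Km + 112, so (23.39 − 3.467)·Km = 112 − 28.3.
Km = 83.70/19.92 = 4.20 µM; then Vmax = 28.3(4.20+1.21)/1.21 = 127 μmol·min⁻¹.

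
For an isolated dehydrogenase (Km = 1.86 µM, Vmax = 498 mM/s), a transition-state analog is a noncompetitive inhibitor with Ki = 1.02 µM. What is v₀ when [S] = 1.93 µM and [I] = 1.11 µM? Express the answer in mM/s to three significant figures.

With α = 1 + [I]/Ki = 1 + 1.11/1.02 = 2.088, the noncompetitive rate law is v = (Vmax/α)·[S] / (Km + [S]).
v = (498/2.088)×1.93 / (1.86 + 1.93) = 460.3/3.790 = 121 mM/s.

121 mM/s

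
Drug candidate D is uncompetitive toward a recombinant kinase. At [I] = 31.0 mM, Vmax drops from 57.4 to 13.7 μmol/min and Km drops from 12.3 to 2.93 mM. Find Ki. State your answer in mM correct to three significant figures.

9.72 mM

Uncompetitive: Vmax,app = Vmax/α (and Km,app = Km/α) with α = 1 + [I]/Ki.
α = Vmax/Vmax,app = 57.4/13.7 = 4.190.
Since α = 1 + [I]/Ki, [I]/Ki = 4.190 − 1 = 3.190 and Ki = 31.0/3.190 = 9.72 mM.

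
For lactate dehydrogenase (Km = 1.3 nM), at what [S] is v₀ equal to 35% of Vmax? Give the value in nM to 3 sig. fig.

v/Vmax = [S]/(Km+[S]) = 0.35, so [S] = Km·0.35/(1 − 0.35) = 1.3 × 0.5385.
[S] = 0.700 nM.

0.700 nM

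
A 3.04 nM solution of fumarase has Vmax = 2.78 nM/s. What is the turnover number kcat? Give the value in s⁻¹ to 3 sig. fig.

kcat = Vmax/[E]total = 2.78 nM/s / 3.04 nM = 0.914 s⁻¹.

0.914 s⁻¹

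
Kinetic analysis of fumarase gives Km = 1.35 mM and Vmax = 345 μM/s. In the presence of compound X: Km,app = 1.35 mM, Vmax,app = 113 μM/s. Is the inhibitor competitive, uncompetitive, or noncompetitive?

noncompetitive

Vmax decreases (345 → 113 μM/s) while Km is unchanged — pure noncompetitive inhibition.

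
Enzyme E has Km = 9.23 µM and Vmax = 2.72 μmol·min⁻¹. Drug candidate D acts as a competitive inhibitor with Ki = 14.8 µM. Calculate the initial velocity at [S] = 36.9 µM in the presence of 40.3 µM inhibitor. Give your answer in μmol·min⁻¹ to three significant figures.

1.41 μmol·min⁻¹

α = 1 + [I]/Ki = 1 + 40.3/14.8 = 3.723.
For a competitive inhibitor, Vmax is unchanged and the apparent Km becomes α·Km: Km,app = 34.4 µM, Vmax,app = 2.72 μmol·min⁻¹.
v = Vmax,app·[S]/(Km,app + [S]) = 2.72 × 36.9/(34.4 + 36.9) = 1.41 μmol·min⁻¹.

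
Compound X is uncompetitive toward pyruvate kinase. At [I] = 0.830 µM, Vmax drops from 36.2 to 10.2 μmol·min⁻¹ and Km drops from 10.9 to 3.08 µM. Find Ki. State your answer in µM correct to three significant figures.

0.326 µM

Uncompetitive: Vmax,app = Vmax/α (and Km,app = Km/α) with α = 1 + [I]/Ki.
α = Vmax/Vmax,app = 36.2/10.2 = 3.549.
Ki = [I]/(α − 1) = 0.830/2.549 = 0.326 µM.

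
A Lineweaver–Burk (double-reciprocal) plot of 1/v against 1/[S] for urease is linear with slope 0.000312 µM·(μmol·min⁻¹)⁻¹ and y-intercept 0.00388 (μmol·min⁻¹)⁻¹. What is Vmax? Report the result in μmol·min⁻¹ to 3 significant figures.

258 μmol·min⁻¹

The y-intercept of a Lineweaver–Burk plot equals 1/Vmax, so Vmax = 1/0.00388 = 258 μmol·min⁻¹.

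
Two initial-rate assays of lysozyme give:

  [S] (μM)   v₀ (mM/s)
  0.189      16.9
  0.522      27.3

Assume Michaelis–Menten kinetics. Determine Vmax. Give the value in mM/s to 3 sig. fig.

From v = Vmax[S]/(Km+[S]), each point gives Vmax = v(Km+[S])/[S].
Equating: 16.9(Km+0.189)/0.189 = 27.3(Km+0.522)/0.522.
89.42·Km + 16.9 = 52.30·Km + 27.3, so (89.42 − 52.30)·Km = 27.3 − 16.9.
Km = 10.40/37.12 = 0.280 μM; then Vmax = 16.9(0.280+0.189)/0.189 = 42.0 mM/s.

42.0 mM/s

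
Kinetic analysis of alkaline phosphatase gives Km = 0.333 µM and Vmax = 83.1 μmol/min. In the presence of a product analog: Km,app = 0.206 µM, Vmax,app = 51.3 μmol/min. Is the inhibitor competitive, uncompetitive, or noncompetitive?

uncompetitive

Both Km and Vmax decrease by the same factor (~1.62-fold) — characteristic of uncompetitive inhibition.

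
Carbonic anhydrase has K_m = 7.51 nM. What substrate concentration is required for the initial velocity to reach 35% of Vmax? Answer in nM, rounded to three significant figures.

v/Vmax = [S]/(Km+[S]) = 0.35, so [S] = Km·0.35/(1 − 0.35) = 7.51 × 0.5385.
[S] = 4.04 nM.

4.04 nM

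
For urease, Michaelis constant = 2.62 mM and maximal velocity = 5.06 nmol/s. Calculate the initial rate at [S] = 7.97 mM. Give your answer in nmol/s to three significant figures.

3.81 nmol/s

v = Vmax·[S]/(Km + [S]) = 5.06 × 7.97 / (2.62 + 7.97)
  = 40.33 / 10.59 = 3.81 nmol/s.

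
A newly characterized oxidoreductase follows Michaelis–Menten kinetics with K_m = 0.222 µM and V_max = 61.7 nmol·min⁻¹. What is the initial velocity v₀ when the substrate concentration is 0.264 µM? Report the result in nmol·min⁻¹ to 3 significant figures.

v = Vmax·[S]/(Km + [S]) = 61.7 × 0.264 / (0.222 + 0.264)
  = 16.29 / 0.4860 = 33.5 nmol·min⁻¹.

33.5 nmol·min⁻¹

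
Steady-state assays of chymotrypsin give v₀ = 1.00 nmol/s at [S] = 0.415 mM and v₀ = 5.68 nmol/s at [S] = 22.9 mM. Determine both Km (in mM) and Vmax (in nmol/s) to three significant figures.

Km = 2.17 mM; Vmax = 6.22 nmol/s

In reciprocal form, 1/v = (Km/Vmax)·(1/[S]) + 1/Vmax. The two points give (1/[S], 1/v) = (2.410, 1.000) and (0.04367, 0.1761).
Slope = (1.000 − 0.1761)/(2.410 − 0.04367) = 0.3482; intercept = 1.000 − 0.3482×2.410 = 0.1608.
Vmax = 1/intercept = 6.22 nmol/s; Km = slope × Vmax = 0.3482 × 6.22 = 2.17 mM.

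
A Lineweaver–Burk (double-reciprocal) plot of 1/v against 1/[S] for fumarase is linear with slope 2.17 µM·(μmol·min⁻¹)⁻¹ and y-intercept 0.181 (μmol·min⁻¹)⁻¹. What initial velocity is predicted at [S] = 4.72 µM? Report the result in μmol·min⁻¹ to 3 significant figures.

The y-intercept is 1/Vmax, so Vmax = 1/0.181 = 5.52 μmol·min⁻¹.
The slope is Km/Vmax, so Km = 2.17 × 5.52 = 12.0 µM.
Then v = 5.52 × 4.72/(12.0 + 4.72) = 1.56 μmol·min⁻¹.

1.56 μmol·min⁻¹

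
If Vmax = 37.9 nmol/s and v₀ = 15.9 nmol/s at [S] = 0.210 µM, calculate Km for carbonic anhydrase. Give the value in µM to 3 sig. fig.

v/Vmax = 15.9/37.9 = 0.4195 = [S]/(Km+[S]).
So Km + [S] = [S]/0.4195 = 0.5006 µM, giving Km = 0.5006 − 0.210 = 0.291 µM.

0.291 µM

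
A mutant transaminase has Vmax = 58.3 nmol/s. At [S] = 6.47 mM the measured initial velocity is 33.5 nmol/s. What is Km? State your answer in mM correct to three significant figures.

From v = Vmax[S]/(Km+[S]), Km = [S](Vmax − v)/v.
Km = 6.47 × (58.3 − 33.5) / 33.5 = 160.5/33.5 = 4.79 mM.

4.79 mM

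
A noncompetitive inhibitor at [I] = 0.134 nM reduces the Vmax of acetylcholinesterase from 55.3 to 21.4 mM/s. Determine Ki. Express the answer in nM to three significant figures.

0.0846 nM

Noncompetitive: Vmax,app = Vmax/α with α = 1 + [I]/Ki.
α = Vmax/Vmax,app = 55.3/21.4 = 2.584.
Ki = [I]/(α − 1) = 0.134/1.584 = 0.0846 nM.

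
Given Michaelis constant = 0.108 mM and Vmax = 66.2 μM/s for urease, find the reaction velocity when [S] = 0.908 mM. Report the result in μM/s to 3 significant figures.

v = Vmax·[S]/(Km + [S]) = 66.2 × 0.908 / (0.108 + 0.908)
  = 60.11 / 1.016 = 59.2 μM/s.

59.2 μM/s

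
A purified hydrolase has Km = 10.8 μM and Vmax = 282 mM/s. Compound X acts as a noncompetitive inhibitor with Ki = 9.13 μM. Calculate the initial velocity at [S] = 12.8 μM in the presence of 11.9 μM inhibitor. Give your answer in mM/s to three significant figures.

α = 1 + [I]/Ki = 1 + 11.9/9.13 = 2.303.
For a noncompetitive inhibitor, Vmax is reduced to Vmax/α while Km is unchanged: Km,app = 10.8 μM, Vmax,app = 122 mM/s.
v = Vmax,app·[S]/(Km,app + [S]) = 122 × 12.8/(10.8 + 12.8) = 66.4 mM/s.

66.4 mM/s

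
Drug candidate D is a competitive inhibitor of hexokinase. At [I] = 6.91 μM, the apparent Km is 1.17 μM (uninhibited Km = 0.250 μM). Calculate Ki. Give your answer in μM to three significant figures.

1.88 μM

Competitive: Km,app = α·Km with α = 1 + [I]/Ki.
α = Km,app/Km = 1.17/0.250 = 4.680.
Ki = [I]/(α − 1) = 6.91/3.680 = 1.88 μM.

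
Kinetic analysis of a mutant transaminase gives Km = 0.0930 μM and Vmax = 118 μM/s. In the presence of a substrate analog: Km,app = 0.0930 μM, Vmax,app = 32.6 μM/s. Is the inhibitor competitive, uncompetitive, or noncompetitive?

noncompetitive

Vmax decreases (118 → 32.6 μM/s) while Km is unchanged — pure noncompetitive inhibition.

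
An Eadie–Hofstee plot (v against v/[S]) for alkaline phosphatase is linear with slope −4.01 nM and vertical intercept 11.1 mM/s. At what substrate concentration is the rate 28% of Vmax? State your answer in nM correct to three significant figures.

1.56 nM

The Eadie–Hofstee slope gives Km = 4.01 nM (slope = −Km).
v/Vmax = [S]/(Km+[S]) = 0.28 ⇒ [S] = Km·0.28/(1−0.28) = 4.01 × 0.3889 = 1.56 nM.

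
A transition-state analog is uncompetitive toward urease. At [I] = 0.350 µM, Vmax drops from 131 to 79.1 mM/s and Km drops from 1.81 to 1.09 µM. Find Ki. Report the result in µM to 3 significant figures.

0.533 µM

Uncompetitive: Vmax,app = Vmax/α (and Km,app = Km/α) with α = 1 + [I]/Ki.
α = Vmax/Vmax,app = 131/79.1 = 1.656.
Ki = [I]/(α − 1) = 0.350/0.6561 = 0.533 µM.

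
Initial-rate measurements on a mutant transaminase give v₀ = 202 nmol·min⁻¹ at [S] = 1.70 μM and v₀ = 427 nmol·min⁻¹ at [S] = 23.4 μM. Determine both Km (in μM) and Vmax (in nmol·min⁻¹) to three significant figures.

Km = 2.24 μM; Vmax = 468 nmol·min⁻¹

In reciprocal form, 1/v = (Km/Vmax)·(1/[S]) + 1/Vmax. The two points give (1/[S], 1/v) = (0.5882, 0.004950) and (0.04274, 0.002342).
Slope = (0.004950 − 0.002342)/(0.5882 − 0.04274) = 0.004782; intercept = 0.004950 − 0.004782×0.5882 = 0.002138.
Vmax = 1/intercept = 468 nmol·min⁻¹; Km = slope × Vmax = 0.004782 × 468 = 2.24 μM.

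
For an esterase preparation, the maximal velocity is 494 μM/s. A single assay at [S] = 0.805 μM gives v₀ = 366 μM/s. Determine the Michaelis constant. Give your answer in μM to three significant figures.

From v = Vmax[S]/(Km+[S]), Km = [S](Vmax − v)/v.
Km = 0.805 × (494 − 366) / 366 = 103.0/366 = 0.282 μM.

0.282 μM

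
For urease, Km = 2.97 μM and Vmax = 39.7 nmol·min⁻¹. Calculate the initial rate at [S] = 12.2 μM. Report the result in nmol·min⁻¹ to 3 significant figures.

31.9 nmol·min⁻¹

v = Vmax·[S]/(Km + [S]) = 39.7 × 12.2 / (2.97 + 12.2)
  = 484.3 / 15.17 = 31.9 nmol·min⁻¹.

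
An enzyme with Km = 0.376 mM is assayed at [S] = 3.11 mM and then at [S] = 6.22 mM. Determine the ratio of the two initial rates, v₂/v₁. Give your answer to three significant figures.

The fractional saturations are [S]/(Km+[S]) = 3.11/3.486 = 0.8921 and 6.22/6.596 = 0.9430.
v₂/v₁ is just their ratio: 0.9430/0.8921 = 1.06.

1.06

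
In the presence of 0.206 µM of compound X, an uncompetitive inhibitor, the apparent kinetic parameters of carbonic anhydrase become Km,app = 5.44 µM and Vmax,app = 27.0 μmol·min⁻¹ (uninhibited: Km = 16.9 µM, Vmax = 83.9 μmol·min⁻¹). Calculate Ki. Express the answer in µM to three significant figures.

0.0978 µM

Uncompetitive: Vmax,app = Vmax/α (and Km,app = Km/α) with α = 1 + [I]/Ki.
α = Vmax/Vmax,app = 83.9/27.0 = 3.107.
Since α = 1 + [I]/Ki, [I]/Ki = 3.107 − 1 = 2.107 and Ki = 0.206/2.107 = 0.0978 µM.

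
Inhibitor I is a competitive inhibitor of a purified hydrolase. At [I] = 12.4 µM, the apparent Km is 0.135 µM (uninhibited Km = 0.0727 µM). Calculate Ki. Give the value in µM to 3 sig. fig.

14.5 µM

Competitive: Km,app = α·Km with α = 1 + [I]/Ki.
α = Km,app/Km = 0.135/0.0727 = 1.857.
Since α = 1 + [I]/Ki, [I]/Ki = 1.857 − 1 = 0.8569 and Ki = 12.4/0.8569 = 14.5 µM.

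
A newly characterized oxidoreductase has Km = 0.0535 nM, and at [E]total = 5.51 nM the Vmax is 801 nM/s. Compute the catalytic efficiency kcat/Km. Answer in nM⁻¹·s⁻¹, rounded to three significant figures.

2720 nM⁻¹·s⁻¹

kcat = Vmax/[E]total = 801/5.51 = 145 s⁻¹.
kcat/Km = 145/0.0535 = 2720 nM⁻¹·s⁻¹.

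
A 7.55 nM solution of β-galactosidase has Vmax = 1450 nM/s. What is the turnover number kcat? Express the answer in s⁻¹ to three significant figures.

192 s⁻¹

kcat = Vmax/[E]total = 1450 nM/s / 7.55 nM = 192 s⁻¹.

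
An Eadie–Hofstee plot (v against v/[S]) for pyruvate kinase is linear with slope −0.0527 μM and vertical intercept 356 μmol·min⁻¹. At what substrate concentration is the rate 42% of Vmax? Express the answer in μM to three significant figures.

The Eadie–Hofstee slope gives Km = 0.0527 μM (slope = −Km).
v/Vmax = [S]/(Km+[S]) = 0.42 ⇒ [S] = Km·0.42/(1−0.42) = 0.0527 × 0.7241 = 0.0382 μM.

0.0382 μM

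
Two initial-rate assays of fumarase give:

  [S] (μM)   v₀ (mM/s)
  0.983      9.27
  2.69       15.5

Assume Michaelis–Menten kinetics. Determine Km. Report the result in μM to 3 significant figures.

From v = Vmax[S]/(Km+[S]), each point gives Vmax = v(Km+[S])/[S].
Equating: 9.27(Km+0.983)/0.983 = 15.5(Km+2.69)/2.69.
9.430·Km + 9.27 = 5.762·Km + 15.5, so (9.430 − 5.762)·Km = 15.5 − 9.27.
Km = 6.230/3.668 = 1.70 μM; then Vmax = 9.27(1.70+0.983)/0.983 = 25.3 mM/s.

1.70 μM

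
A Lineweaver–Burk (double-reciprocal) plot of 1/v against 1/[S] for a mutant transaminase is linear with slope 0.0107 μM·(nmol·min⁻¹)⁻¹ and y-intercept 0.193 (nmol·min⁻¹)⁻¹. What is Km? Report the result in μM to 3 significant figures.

y-intercept = 1/Vmax ⇒ Vmax = 5.18 nmol·min⁻¹; slope = Km/Vmax ⇒ Km = slope × Vmax.
Km = 0.0107 × 5.18 = 0.0554 μM.

0.0554 μM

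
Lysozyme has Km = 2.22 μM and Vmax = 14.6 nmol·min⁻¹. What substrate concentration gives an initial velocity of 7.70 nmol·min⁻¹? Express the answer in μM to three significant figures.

2.48 μM

Rearranging v = Vmax[S]/(Km+[S]) gives [S] = Km·v/(Vmax − v).
[S] = 2.22 × 7.70 / (14.6 − 7.70) = 17.09/6.900 = 2.48 μM.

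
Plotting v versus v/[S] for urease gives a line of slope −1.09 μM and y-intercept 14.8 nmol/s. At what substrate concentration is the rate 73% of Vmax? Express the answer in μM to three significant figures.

The Eadie–Hofstee slope gives Km = 1.09 μM (slope = −Km).
v/Vmax = [S]/(Km+[S]) = 0.73 ⇒ [S] = Km·0.73/(1−0.73) = 1.09 × 2.704 = 2.95 μM.

2.95 μM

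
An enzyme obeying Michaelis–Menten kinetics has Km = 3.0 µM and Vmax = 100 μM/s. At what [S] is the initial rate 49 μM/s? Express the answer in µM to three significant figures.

2.88 µM

Rearranging v = Vmax[S]/(Km+[S]) gives [S] = Km·v/(Vmax − v).
[S] = 3.0 × 49 / (100 − 49) = 147.0/51.00 = 2.88 µM.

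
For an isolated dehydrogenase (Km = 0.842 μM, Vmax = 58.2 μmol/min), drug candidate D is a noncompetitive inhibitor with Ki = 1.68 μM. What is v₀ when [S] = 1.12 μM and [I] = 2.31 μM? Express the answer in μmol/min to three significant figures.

α = 1 + [I]/Ki = 1 + 2.31/1.68 = 2.375.
For a noncompetitive inhibitor, Vmax is reduced to Vmax/α while Km is unchanged: Km,app = 0.842 μM, Vmax,app = 24.5 μmol/min.
v = Vmax,app·[S]/(Km,app + [S]) = 24.5 × 1.12/(0.842 + 1.12) = 14.0 μmol/min.

14.0 μmol/min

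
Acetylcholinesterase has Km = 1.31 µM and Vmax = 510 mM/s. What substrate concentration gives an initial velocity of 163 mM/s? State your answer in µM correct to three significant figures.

Rearranging v = Vmax[S]/(Km+[S]) gives [S] = Km·v/(Vmax − v).
[S] = 1.31 × 163 / (510 − 163) = 213.5/347.0 = 0.615 µM.

0.615 µM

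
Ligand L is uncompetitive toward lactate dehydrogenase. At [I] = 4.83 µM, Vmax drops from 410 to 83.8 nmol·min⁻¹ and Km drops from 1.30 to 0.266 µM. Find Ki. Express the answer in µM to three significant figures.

Uncompetitive: Vmax,app = Vmax/α (and Km,app = Km/α) with α = 1 + [I]/Ki.
α = Vmax/Vmax,app = 410/83.8 = 4.893.
Ki = [I]/(α − 1) = 4.83/3.893 = 1.24 µM.

1.24 µM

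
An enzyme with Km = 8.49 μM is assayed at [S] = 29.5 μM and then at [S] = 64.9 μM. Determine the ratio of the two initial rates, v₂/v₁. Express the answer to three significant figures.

The fractional saturations are [S]/(Km+[S]) = 29.5/37.99 = 0.7765 and 64.9/73.39 = 0.8843.
v₂/v₁ is just their ratio: 0.8843/0.7765 = 1.14.

1.14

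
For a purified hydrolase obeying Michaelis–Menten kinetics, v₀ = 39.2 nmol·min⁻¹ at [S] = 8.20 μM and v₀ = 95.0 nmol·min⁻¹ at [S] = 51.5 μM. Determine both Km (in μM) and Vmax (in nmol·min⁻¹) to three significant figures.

Km = 19.0 μM; Vmax = 130 nmol·min⁻¹

In reciprocal form, 1/v = (Km/Vmax)·(1/[S]) + 1/Vmax. The two points give (1/[S], 1/v) = (0.1220, 0.02551) and (0.01942, 0.01053).
Slope = (0.02551 − 0.01053)/(0.1220 − 0.01942) = 0.1461; intercept = 0.02551 − 0.1461×0.1220 = 0.007689.
Vmax = 1/intercept = 130 nmol·min⁻¹; Km = slope × Vmax = 0.1461 × 130 = 19.0 μM.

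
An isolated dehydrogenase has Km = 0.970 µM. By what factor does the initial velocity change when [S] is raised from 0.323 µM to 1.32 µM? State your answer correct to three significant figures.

2.31

Since Vmax cancels, v₂/v₁ = [S]₂(Km+[S]₁) / [S]₁(Km+[S]₂).
= 1.32×(0.970+0.323) / (0.323×(0.970+1.32)) = 1.707/0.7397 = 2.31.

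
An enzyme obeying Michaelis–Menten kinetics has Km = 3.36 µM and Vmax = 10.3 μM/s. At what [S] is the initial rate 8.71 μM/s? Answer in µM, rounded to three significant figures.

18.4 µM

Rearranging v = Vmax[S]/(Km+[S]) gives [S] = Km·v/(Vmax − v).
[S] = 3.36 × 8.71 / (10.3 − 8.71) = 29.27/1.590 = 18.4 µM.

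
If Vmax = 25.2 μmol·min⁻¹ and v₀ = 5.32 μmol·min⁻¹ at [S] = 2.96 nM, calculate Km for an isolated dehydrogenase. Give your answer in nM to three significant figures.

From v = Vmax[S]/(Km+[S]), Km = [S](Vmax − v)/v.
Km = 2.96 × (25.2 − 5.32) / 5.32 = 58.84/5.32 = 11.1 nM.

11.1 nM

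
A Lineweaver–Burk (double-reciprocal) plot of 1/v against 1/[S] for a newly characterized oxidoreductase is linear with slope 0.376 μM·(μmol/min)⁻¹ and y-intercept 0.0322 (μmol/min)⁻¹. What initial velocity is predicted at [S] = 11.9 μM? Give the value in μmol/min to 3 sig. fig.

15.7 μmol/min

The y-intercept is 1/Vmax, so Vmax = 1/0.0322 = 31.1 μmol/min.
The slope is Km/Vmax, so Km = 0.376 × 31.1 = 11.7 μM.
Then v = 31.1 × 11.9/(11.7 + 11.9) = 15.7 μmol/min.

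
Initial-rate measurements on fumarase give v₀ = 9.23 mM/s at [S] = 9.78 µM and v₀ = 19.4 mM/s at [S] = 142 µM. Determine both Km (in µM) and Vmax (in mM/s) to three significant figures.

In reciprocal form, 1/v = (Km/Vmax)·(1/[S]) + 1/Vmax. The two points give (1/[S], 1/v) = (0.1022, 0.1083) and (0.007042, 0.05155).
Slope = (0.1083 − 0.05155)/(0.1022 − 0.007042) = 0.5966; intercept = 0.1083 − 0.5966×0.1022 = 0.04735.
Vmax = 1/intercept = 21.1 mM/s; Km = slope × Vmax = 0.5966 × 21.1 = 12.6 µM.

Km = 12.6 µM; Vmax = 21.1 mM/s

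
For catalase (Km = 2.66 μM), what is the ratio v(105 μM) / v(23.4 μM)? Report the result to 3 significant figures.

The fractional saturations are [S]/(Km+[S]) = 23.4/26.06 = 0.8979 and 105/107.7 = 0.9753.
v₂/v₁ is just their ratio: 0.9753/0.8979 = 1.09.

1.09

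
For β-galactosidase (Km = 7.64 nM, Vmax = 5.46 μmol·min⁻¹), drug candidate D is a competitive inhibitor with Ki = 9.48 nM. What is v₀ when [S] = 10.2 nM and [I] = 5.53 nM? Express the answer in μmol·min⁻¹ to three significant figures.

α = 1 + [I]/Ki = 1 + 5.53/9.48 = 1.583.
For a competitive inhibitor, Vmax is unchanged and the apparent Km becomes α·Km: Km,app = 12.1 nM, Vmax,app = 5.46 μmol·min⁻¹.
v = Vmax,app·[S]/(Km,app + [S]) = 5.46 × 10.2/(12.1 + 10.2) = 2.50 μmol·min⁻¹.

2.50 μmol·min⁻¹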